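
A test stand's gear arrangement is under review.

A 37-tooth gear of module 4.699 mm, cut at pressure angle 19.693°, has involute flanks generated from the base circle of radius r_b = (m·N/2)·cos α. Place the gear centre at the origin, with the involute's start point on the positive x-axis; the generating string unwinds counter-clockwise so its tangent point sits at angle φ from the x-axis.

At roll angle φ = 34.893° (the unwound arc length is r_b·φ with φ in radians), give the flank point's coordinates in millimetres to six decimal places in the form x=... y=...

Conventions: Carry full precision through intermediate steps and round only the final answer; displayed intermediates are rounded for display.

topology: single-mesh involute geometry — m = 4.699, N = 37
pitch radius r_p = m·N/2 = 4.699·37/2 = 86.931500
base radius r_b = r_p·cos α = 86.931500·cos 19.693° = 81.847026
roll angle φ = 34.893° = 0.60899774 rad
x = r_b·(cos φ + φ·sin φ) = 95.646131
y = r_b·(sin φ − φ·cos φ) = 5.936567

x=95.646131 y=5.936567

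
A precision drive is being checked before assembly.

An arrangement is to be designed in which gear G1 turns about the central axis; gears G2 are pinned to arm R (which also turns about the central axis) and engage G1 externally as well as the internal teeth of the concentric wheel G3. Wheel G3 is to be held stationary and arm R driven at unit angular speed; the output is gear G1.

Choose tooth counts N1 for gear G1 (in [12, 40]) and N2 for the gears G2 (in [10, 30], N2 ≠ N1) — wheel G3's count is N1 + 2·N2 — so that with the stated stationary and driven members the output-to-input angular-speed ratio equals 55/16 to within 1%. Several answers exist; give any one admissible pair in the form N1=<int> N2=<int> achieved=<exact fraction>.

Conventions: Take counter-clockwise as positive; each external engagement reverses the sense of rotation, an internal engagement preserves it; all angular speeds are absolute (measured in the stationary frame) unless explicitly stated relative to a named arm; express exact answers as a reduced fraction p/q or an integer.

N1=32 N2=23 achieved=55/16

topology: planetary set — design target 55/16, arm = carrier (Willis)
Willis with ω_ring = 0: ω_sun/ω_arm = (N1+N3)/N1; set equal to 55/16  ⇒  N3/N1 = 55/16 − 1 = 39/16
N3 = N1 + 2·N2  ⇒  N2/N1 = (N3/N1 − 1)/2 = (39/16 − 1)/2 = 23/32
smallest multiple with N1 ≥ 12 and N2 ≥ 10: k = 1  ⇒  N1 = 1·32 = 32, N2 = 1·23 = 23 (N1 ≤ 40, N2 ≤ 30, N2 ≠ N1 ✓), N3 = 32 + 2·23 = 78
check: (N1+N3)/N1 with N1 = 32, N3 = 78 gives 55/16; |achieved − target| = 0 ≤ 11/320 ✓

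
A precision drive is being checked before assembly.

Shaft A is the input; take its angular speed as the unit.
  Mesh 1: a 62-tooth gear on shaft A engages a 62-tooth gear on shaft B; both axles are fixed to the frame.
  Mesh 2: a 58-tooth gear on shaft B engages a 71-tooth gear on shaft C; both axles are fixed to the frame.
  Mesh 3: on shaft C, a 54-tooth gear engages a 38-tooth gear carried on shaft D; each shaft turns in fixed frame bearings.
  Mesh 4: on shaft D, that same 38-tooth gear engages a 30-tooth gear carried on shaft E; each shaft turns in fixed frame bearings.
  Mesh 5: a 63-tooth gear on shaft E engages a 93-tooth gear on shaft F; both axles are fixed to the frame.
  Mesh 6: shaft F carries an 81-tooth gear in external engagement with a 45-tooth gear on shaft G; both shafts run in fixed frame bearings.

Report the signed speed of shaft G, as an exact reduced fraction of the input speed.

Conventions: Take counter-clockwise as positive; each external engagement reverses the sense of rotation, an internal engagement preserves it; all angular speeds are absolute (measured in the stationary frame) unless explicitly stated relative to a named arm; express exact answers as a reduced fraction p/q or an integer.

98658/55025

6-mesh fixed-axis compound train (all bearings frame-fixed)
mesh 1 [62T→62T]: |ω|/ω_in = 1×62/62 = 1, sense flips to −
mesh 2 [58T→71T]: |ω|/ω_in = 1×58/71 = 58/71, sense flips to +
mesh 3 [54T→38T]: |ω|/ω_in = (58/71)×54/38 = 1566/1349, sense flips to −
mesh 4 [38T→30T]: |ω|/ω_in = (1566/1349)×38/30 = 522/355, sense flips to +
mesh 5 [63T→93T]: |ω|/ω_in = (522/355)×63/93 = 10962/11005, sense flips to −
mesh 6 [81T→45T]: |ω|/ω_in = (10962/11005)×81/45 = 98658/55025, sense flips to +
signed output speed (× input speed) = 98658/55025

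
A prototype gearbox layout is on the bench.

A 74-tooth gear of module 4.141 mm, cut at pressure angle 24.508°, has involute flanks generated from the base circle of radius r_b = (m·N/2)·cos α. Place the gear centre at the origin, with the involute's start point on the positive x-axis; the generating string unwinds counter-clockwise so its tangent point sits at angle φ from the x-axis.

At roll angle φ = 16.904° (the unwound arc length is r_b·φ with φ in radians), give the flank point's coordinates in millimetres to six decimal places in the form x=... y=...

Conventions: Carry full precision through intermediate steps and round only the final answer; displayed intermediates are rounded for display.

single-mesh involute tooth geometry (74T wheel at module 4.141)
pitch radius r_p = m·N/2 = 4.141·74/2 = 153.217000
base radius r_b = r_p·cos α = 153.217000·cos 24.508° = 139.412663
roll angle φ = 16.904° = 0.29503046 rad
x = r_b·(cos φ + φ·sin φ) = 145.348714
y = r_b·(sin φ − φ·cos φ) = 1.183032

x=145.348714 y=1.183032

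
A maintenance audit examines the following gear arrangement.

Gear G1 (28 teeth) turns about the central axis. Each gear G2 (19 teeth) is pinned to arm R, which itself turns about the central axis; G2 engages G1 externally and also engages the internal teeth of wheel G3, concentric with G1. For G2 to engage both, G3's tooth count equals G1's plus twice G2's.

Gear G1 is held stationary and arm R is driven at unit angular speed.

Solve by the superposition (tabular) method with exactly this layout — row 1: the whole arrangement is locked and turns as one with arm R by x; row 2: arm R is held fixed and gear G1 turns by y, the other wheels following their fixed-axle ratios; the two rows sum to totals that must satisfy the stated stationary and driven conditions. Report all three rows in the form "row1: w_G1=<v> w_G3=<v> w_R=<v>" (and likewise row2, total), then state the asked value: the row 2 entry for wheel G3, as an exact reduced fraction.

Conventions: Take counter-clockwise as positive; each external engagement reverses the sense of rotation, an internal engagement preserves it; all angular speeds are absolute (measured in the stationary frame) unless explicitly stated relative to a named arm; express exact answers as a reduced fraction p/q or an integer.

row1: w_G1=1 w_G3=1 w_R=1
row2: w_G1=-1 w_G3=14/33 w_R=0
total: w_G1=0 w_G3=47/33 w_R=1
asked value: 14/33

recognized (axles ride arm R): planetary set, 28/19/66 teeth
row 1: whole set turns with the arm by x
superposition row 2 [arm held]: sun y, ring −(28/66)·y, arm 0
boundary: total ω_sun = x + y = 0 and total ω_arm = x = 1  ⇒  y = -1, x = 1
row 2 ring = −(28/66)·(-1) = 14/33
totals (row 1 + row 2): sun 1 + (-1) = 0, ring 1 + 14/33 = 47/33, arm 1 + 0 = 1
asked cell (row2, ring) = 14/33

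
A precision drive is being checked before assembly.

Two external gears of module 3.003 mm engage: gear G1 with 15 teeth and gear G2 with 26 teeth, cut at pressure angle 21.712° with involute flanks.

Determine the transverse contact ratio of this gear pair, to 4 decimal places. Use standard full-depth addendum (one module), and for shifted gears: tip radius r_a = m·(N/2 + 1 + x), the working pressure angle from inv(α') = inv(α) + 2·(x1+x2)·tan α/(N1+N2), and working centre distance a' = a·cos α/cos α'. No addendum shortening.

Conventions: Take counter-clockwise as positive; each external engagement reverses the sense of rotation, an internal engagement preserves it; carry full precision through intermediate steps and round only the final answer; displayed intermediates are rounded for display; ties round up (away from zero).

topology: single-mesh involute geometry — m = 3.003, 15T/26T pair
base radii: r_b1 = 20.924644, r_b2 = 36.269383
tip radii: r_a1 = 25.525500, r_a2 = 42.042000
no profile shift: α' = α, a' = a
action lengths: √(r_a1²−r_b1²) = 14.618838, √(r_a2²−r_b2²) = 21.261742
base pitch p_b = π·m·cos α = 8.764894
CR = (14.618838 + 21.261742 − 61.561500·sin 21.71200°)/8.764894 = 1.495333
contact ratio ≈ 1.4953

1.4953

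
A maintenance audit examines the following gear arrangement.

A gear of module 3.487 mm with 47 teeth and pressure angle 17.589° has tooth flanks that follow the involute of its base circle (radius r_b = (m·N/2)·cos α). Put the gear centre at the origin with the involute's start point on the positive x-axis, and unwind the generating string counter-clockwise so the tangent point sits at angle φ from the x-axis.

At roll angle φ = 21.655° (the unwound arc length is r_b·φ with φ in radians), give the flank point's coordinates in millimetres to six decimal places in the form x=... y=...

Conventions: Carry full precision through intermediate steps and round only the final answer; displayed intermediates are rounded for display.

x=83.494961 y=1.385782

topology: single-mesh involute geometry — m = 3.487, N = 47
pitch radius r_p = m·N/2 = 3.487·47/2 = 81.944500
base radius r_b = r_p·cos α = 81.944500·cos 17.589° = 78.113488
roll angle φ = 21.655° = 0.37795105 rad
x = r_b·(cos φ + φ·sin φ) = 83.494961
y = r_b·(sin φ − φ·cos φ) = 1.385782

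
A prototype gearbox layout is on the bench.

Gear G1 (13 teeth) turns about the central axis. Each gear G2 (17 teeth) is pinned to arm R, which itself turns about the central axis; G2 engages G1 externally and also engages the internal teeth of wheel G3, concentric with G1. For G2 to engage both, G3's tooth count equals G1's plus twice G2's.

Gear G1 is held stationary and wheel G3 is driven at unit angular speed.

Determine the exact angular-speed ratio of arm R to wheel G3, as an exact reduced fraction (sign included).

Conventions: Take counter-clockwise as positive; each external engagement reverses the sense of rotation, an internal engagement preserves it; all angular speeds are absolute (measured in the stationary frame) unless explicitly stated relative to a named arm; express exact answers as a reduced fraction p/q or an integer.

topology: planetary set — G1 13T / G2 17T / G3 47T, arm = carrier (Willis)
ring teeth: 13 + 2·17 = 47
13(ω_sun−ω_arm) = −47(ω_ring−ω_arm),  ω_sun = 0, ω_ring = 1
13(0−ω_arm) = −47(1−ω_arm)  ⇒  60·ω_arm = 47  ⇒  ω_arm = 47/60
ω_out/ω_in = 47/60

47/60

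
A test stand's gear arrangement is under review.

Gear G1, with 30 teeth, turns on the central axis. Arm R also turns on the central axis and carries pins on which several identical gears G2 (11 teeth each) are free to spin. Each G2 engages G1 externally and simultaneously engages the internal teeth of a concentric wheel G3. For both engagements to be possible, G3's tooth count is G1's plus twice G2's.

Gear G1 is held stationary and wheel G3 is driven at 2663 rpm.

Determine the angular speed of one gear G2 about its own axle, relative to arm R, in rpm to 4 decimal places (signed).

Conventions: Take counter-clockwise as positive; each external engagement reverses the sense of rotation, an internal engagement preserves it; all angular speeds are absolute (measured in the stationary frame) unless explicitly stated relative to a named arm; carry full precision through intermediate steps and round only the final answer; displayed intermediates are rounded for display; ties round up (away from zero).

class = planetary set [G3 = 30+2·11 = 52; Willis about the carrier]
normalise by the input: solve with ω_ring = 1, then scale by 2663 rpm
ring teeth: 30 + 2·11 = 52
30(ω_sun−ω_arm) = −52(ω_ring−ω_arm),  ω_sun = 0, ω_ring = 1
30(0−ω_arm) = −52(1−ω_arm)  ⇒  82·ω_arm = 52  ⇒  ω_arm = 26/41
sun–planet mesh: 30·(0−26/41) = −11·(ω_p−ω_arm)  ⇒  ω_p−ω_arm = 780/451
scale: ω_p−ω_arm = 780/451 × 2663 rpm = +4605.6319 rpm

+4605.6319 rpm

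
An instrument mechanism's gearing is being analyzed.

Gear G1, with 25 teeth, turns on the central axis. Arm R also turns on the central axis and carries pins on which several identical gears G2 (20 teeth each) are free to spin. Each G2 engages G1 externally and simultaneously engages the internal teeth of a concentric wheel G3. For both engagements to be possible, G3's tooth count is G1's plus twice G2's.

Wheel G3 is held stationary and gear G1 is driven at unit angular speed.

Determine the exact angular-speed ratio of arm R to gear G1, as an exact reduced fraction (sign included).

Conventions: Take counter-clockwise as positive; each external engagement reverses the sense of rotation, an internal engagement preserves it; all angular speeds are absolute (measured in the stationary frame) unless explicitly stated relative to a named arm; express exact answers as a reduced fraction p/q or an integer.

5/18

topology: planetary set — G1 25T / G2 20T / G3 65T, arm = carrier (Willis)
ring teeth: 25 + 2·20 = 65
25(ω_sun−ω_arm) = −65(ω_ring−ω_arm),  ω_ring = 0, ω_sun = 1
25(1−ω_arm) = −65(0−ω_arm)  ⇒  90·ω_arm = 25  ⇒  ω_arm = 5/18
ω_out/ω_in = 5/18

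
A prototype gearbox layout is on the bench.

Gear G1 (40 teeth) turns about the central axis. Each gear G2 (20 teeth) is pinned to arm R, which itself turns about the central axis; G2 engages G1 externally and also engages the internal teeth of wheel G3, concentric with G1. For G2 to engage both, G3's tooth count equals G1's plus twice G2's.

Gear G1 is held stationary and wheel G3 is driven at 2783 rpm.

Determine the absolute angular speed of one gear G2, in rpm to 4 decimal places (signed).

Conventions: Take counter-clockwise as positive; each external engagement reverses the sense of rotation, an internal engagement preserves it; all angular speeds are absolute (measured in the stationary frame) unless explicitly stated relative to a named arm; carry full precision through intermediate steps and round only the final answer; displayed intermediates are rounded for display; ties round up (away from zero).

recognized (axles ride arm R): planetary set, 40/20/80 teeth
normalise by the input: solve with ω_ring = 1, then scale by 2783 rpm
ring teeth: 40 + 2·20 = 80
40(ω_sun−ω_arm) = −80(ω_ring−ω_arm),  ω_sun = 0, ω_ring = 1
40(0−ω_arm) = −80(1−ω_arm)  ⇒  120·ω_arm = 80  ⇒  ω_arm = 2/3
sun–planet mesh: 40·(0−2/3) = −20·(ω_p−ω_arm)  ⇒  ω_p−ω_arm = 4/3
ω_p = 2/3 + 4/3 = 2
scale: ω_p = 2 × 2783 rpm = +5566.0000 rpm

+5566.0000 rpm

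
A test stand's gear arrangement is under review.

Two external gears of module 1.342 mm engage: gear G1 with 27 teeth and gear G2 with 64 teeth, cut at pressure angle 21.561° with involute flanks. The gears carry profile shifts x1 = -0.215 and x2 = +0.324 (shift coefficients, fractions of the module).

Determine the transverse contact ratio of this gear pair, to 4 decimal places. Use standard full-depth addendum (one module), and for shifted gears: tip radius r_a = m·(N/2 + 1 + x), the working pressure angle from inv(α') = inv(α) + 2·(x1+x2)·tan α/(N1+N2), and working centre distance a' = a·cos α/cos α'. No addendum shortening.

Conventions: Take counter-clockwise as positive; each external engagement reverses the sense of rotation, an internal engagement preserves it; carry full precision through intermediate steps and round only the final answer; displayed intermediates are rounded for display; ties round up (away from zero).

recognized (one external pair, fixed centres): single-mesh tooth geometry, m = 1.342, N1 = 27, N2 = 64
base radii: r_b1 = 16.849296, r_b2 = 39.939073
tip radii: r_a1 = 19.170470, r_a2 = 44.720808
inv(α') = inv(21.561°) + 2·(-0.215+0.324)·tan α/(27+64) = 0.01977700  ⇒  α' = 21.90237°
a' = a·cos α / cos α' = 61.0610·cos 21.561°/cos 21.90237° = 61.206181
action lengths: √(r_a1²−r_b1²) = 9.143748, √(r_a2²−r_b2²) = 20.120167
base pitch p_b = π·m·cos α = 3.921009
CR = (9.143748 + 20.120167 − 61.206181·sin 21.90237°)/3.921009 = 1.640498
contact ratio ≈ 1.6405

1.6405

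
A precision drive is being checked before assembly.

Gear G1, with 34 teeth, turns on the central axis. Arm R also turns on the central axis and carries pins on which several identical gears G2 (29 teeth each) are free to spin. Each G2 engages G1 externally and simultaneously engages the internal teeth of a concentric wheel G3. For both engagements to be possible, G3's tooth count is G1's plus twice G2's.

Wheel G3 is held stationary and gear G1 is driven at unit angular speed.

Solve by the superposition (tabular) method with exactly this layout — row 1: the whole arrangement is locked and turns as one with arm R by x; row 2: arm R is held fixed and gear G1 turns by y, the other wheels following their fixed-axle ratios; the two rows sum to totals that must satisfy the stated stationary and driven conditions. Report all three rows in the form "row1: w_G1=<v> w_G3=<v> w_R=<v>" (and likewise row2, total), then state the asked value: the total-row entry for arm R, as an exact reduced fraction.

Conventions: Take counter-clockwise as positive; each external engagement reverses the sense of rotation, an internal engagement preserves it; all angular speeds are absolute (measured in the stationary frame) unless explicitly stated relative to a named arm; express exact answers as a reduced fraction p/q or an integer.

topology: planetary set — G1 34T / G2 29T / G3 92T, arm = carrier (Willis)
superposition row 1 [locked train]: every member turns x
row 2: sun turns y, ring = −(34/92)·y, arm 0
boundary: total ω_ring = x − (34/92)·y = 0 and total ω_sun = x + y = 1  ⇒  y = 46/63, x = 17/63
row 2 ring = −(34/92)·46/63 = -17/63
totals (row 1 + row 2): sun 17/63 + 46/63 = 1, ring 17/63 + (-17/63) = 0, arm 17/63 + 0 = 17/63
asked cell (total, arm) = 17/63

row1: w_G1=17/63 w_G3=17/63 w_R=17/63
row2: w_G1=46/63 w_G3=-17/63 w_R=0
total: w_G1=1 w_G3=0 w_R=17/63
asked value: 17/63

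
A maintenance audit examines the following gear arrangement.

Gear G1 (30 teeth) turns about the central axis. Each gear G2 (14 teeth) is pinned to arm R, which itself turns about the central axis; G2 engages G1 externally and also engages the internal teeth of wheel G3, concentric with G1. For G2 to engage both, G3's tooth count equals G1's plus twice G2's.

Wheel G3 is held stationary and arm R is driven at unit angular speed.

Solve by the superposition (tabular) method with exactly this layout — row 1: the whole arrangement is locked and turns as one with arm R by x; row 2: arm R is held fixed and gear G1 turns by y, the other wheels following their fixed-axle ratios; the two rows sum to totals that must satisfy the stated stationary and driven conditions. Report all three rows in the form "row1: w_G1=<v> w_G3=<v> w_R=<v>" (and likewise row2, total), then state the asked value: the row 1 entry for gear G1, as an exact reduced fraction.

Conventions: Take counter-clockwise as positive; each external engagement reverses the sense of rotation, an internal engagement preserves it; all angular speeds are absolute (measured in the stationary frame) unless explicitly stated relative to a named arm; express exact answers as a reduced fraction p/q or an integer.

planetary set (30T centre, 14T on arm, 58T internal) — Willis relation
superposition row 1 [locked train]: every member turns x
row 2: sun turns y, ring = −(30/58)·y, arm 0
boundary: total ω_ring = x − (30/58)·y = 0 and total ω_arm = x = 1  ⇒  y = 29/15, x = 1
row 2 ring = −(30/58)·29/15 = -1
totals (row 1 + row 2): sun 1 + 29/15 = 44/15, ring 1 + (-1) = 0, arm 1 + 0 = 1
asked cell (row1, sun) = 1

row1: w_G1=1 w_G3=1 w_R=1
row2: w_G1=29/15 w_G3=-1 w_R=0
total: w_G1=44/15 w_G3=0 w_R=1
asked value: 1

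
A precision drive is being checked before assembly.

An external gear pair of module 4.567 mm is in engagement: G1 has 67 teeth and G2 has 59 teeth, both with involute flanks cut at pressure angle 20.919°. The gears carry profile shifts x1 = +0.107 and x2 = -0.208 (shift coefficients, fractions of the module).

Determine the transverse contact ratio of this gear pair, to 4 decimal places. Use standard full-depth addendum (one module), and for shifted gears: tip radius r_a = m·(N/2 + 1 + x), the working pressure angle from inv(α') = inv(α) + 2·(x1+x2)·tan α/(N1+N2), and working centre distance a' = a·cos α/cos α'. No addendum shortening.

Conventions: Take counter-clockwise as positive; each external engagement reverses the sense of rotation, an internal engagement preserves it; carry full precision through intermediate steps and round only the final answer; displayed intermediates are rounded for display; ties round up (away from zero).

recognized (one external pair, fixed centres): single-mesh tooth geometry, m = 4.567, N1 = 67, N2 = 59
base radii: r_b1 = 142.910040, r_b2 = 125.846154
tip radii: r_a1 = 158.050169, r_a2 = 138.343564
inv(α') = inv(20.919°) + 2·(+0.107-0.208)·tan α/(67+59) = 0.01652466  ⇒  α' = 20.67561°
a' = a·cos α / cos α' = 287.7210·cos 20.919°/cos 20.67561° = 287.257160
action lengths: √(r_a1²−r_b1²) = 67.502419, √(r_a2²−r_b2²) = 57.460310
base pitch p_b = π·m·cos α = 13.401944
CR = (67.502419 + 57.460310 − 287.257160·sin 20.67561°)/13.401944 = 1.756383
contact ratio ≈ 1.7564

1.7564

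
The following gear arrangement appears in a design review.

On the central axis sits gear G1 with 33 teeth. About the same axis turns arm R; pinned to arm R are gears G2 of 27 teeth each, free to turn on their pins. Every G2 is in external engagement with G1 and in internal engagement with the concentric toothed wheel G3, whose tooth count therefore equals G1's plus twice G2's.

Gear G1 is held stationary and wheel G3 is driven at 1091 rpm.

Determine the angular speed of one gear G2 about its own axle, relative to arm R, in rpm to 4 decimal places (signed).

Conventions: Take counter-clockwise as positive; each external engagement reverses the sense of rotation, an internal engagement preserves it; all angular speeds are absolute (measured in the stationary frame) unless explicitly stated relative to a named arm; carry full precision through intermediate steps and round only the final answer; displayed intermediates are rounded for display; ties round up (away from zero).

+966.7472 rpm

topology: planetary set — G1 33T / G2 27T / G3 87T, arm = carrier (Willis)
normalise by the input: solve with ω_ring = 1, then scale by 1091 rpm
ring teeth: 33 + 2·27 = 87
33(ω_sun−ω_arm) = −87(ω_ring−ω_arm),  ω_sun = 0, ω_ring = 1
33(0−ω_arm) = −87(1−ω_arm)  ⇒  120·ω_arm = 87  ⇒  ω_arm = 29/40
sun–planet mesh: 33·(0−29/40) = −27·(ω_p−ω_arm)  ⇒  ω_p−ω_arm = 319/360
scale: ω_p−ω_arm = 319/360 × 1091 rpm = +966.7472 rpm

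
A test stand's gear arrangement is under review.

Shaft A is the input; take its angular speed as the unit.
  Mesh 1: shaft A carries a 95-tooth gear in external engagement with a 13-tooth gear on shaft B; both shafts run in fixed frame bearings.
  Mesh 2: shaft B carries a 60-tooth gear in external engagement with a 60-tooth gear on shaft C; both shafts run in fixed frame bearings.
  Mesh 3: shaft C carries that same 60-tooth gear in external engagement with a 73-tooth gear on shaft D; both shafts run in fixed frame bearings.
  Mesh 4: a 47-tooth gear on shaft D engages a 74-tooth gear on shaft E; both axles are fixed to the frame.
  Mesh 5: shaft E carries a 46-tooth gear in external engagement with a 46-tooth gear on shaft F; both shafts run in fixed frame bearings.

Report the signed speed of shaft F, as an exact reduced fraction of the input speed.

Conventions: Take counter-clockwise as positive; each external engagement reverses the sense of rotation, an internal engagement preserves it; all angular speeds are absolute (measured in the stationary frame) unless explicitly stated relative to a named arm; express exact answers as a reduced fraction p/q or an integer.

-133950/35113

5-mesh fixed-axis compound train (all bearings frame-fixed)
mesh 1 [95T→13T]: |ω|/ω_in = 1×95/13 = 95/13, sense flips to −
mesh 2 [60T→60T]: |ω|/ω_in = (95/13)×60/60 = 95/13, sense flips to +
mesh 3 [60T→73T]: |ω|/ω_in = (95/13)×60/73 = 5700/949, sense flips to −
mesh 4 [47T→74T]: |ω|/ω_in = (5700/949)×47/74 = 133950/35113, sense flips to +
mesh 5 [46T→46T]: |ω|/ω_in = (133950/35113)×46/46 = 133950/35113, sense flips to −
signed output speed (× input speed) = -133950/35113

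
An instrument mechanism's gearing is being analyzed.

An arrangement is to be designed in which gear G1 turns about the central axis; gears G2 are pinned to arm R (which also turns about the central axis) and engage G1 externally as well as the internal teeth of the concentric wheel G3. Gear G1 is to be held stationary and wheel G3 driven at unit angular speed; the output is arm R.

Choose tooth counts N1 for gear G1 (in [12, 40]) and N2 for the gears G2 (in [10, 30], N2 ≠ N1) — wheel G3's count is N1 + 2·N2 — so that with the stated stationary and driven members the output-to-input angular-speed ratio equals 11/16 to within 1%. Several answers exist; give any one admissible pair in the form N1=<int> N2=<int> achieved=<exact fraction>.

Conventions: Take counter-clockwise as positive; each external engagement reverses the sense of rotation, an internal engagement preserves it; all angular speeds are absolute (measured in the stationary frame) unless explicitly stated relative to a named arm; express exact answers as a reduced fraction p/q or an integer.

class = planetary set [ratio 11/16 wanted; Willis about the carrier]
Willis with ω_sun = 0: ω_arm/ω_ring = N3/(N1+N3); set equal to 11/16  ⇒  N3/N1 = (11/16)/(1 − 11/16) = 11/5
N3 = N1 + 2·N2  ⇒  N2/N1 = (N3/N1 − 1)/2 = (11/5 − 1)/2 = 3/5
smallest multiple with N1 ≥ 12 and N2 ≥ 10: k = 4  ⇒  N1 = 4·5 = 20, N2 = 4·3 = 12 (N1 ≤ 40, N2 ≤ 30, N2 ≠ N1 ✓), N3 = 20 + 2·12 = 44
check: N3/(N1+N3) with N1 = 20, N3 = 44 gives 11/16; |achieved − target| = 0 ≤ 11/1600 ✓

N1=20 N2=12 achieved=11/16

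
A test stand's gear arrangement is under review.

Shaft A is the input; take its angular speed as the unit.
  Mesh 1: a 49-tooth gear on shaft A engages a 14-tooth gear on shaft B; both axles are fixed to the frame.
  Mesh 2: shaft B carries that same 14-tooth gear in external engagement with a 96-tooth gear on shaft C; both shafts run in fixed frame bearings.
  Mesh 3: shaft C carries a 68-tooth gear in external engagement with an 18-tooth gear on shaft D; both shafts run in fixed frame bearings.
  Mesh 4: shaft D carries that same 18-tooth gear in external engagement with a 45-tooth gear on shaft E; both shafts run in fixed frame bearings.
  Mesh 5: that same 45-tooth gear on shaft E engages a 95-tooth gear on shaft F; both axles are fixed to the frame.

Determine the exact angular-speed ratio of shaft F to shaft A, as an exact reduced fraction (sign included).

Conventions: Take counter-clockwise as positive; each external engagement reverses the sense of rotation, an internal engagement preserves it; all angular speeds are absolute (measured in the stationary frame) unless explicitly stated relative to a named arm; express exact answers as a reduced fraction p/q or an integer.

class = fixed-axis compound train [5 meshes; 5 ratios multiply, 5 sense flips]
mesh 1 [49T→14T]: running ratio 7/2, sense −
mesh 2 [14T→96T]: running ratio 49/96, sense +
mesh 3 [68T→18T]: running ratio 833/432, sense −
mesh 4 [18T→45T]: running ratio 833/1080, sense +
mesh 5 [45T→95T]: running ratio 833/2280, sense −
ω_out/ω_in = -833/2280

-833/2280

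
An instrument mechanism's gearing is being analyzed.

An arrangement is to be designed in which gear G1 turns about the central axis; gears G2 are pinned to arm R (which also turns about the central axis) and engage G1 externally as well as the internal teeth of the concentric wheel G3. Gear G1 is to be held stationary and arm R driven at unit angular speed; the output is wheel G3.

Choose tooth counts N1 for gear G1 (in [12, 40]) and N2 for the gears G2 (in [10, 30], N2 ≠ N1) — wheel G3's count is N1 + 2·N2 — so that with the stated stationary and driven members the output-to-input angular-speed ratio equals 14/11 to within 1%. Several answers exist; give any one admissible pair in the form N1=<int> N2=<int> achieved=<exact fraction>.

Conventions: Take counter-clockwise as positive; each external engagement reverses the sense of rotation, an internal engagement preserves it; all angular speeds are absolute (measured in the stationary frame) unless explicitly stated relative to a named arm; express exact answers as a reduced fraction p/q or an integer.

design class (target 14/11): planetary set
Willis with ω_sun = 0: ω_ring/ω_arm = (N1+N3)/N3; set equal to 14/11  ⇒  N3/N1 = 1/(14/11 − 1) = 11/3
N3 = N1 + 2·N2  ⇒  N2/N1 = (N3/N1 − 1)/2 = (11/3 − 1)/2 = 4/3
smallest multiple with N1 ≥ 12 and N2 ≥ 10: k = 4  ⇒  N1 = 4·3 = 12, N2 = 4·4 = 16 (N1 ≤ 40, N2 ≤ 30, N2 ≠ N1 ✓), N3 = 12 + 2·16 = 44
check: (N1+N3)/N3 with N1 = 12, N3 = 44 gives 14/11; |achieved − target| = 0 ≤ 7/550 ✓

N1=12 N2=16 achieved=14/11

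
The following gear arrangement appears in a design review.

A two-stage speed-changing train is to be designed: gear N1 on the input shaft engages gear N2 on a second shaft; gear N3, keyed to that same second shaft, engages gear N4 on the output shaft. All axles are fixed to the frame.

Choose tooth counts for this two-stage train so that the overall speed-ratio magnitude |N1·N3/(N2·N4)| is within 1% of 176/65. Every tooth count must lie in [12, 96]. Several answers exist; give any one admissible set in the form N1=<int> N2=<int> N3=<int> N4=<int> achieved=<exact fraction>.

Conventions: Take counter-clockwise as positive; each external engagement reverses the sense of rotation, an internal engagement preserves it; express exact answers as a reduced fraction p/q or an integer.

N1=12 N2=13 N3=44 N4=15 achieved=176/65

class = fixed-axis compound train [2-stage, 176/65 wanted]
target = 176/65 in lowest terms: an exact hit needs N1·N3 = k·176 and N2·N4 = k·65 for one integer k, every count in [12, 96]; additionally prefer no 1:1 stage (N1 ≠ N2, N3 ≠ N4)
k = 1…2: no 1:1-free in-range split of k·176 and k·65 into factor pairs; take k = 3
k = 3: N1·N3 = 528 = 12·44, N2·N4 = 195 = 13·15
achieved = 12·44/(13·15) = 176/65; |achieved − target| = 0 ≤ 44/1625 ✓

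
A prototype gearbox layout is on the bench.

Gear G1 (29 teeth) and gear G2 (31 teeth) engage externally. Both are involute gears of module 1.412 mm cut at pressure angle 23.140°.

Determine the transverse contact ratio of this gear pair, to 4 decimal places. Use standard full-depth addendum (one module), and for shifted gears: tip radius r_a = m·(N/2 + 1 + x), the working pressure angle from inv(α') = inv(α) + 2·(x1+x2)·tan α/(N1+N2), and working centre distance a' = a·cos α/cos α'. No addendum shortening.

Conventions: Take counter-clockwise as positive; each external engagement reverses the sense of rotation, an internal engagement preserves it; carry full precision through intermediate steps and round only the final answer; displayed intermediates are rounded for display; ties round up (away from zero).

1.5325

single-mesh involute tooth geometry (29T engaging 31T at module 1.412)
base radii: r_b1 = 18.826813, r_b2 = 20.125214
tip radii: r_a1 = 21.886000, r_a2 = 23.298000
no profile shift: α' = α, a' = a
action lengths: √(r_a1²−r_b1²) = 11.160113, √(r_a2²−r_b2²) = 11.737656
base pitch p_b = π·m·cos α = 4.079047
CR = (11.160113 + 11.737656 − 42.360000·sin 23.14000°)/4.079047 = 1.532508
contact ratio ≈ 1.5325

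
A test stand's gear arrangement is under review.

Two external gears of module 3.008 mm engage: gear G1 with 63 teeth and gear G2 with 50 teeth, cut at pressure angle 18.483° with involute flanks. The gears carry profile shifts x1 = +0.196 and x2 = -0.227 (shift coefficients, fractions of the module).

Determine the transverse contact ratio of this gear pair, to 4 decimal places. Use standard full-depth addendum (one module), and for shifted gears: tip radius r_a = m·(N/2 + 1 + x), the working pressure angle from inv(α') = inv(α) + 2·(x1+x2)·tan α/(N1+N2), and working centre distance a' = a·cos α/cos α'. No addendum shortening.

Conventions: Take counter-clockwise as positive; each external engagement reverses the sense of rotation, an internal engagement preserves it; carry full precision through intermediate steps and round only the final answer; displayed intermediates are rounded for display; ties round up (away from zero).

1.8709

class = single-mesh tooth geometry [involute pair 63T × 50T, m = 3.008]
base radii: r_b1 = 89.864480, r_b2 = 71.321016
tip radii: r_a1 = 98.349568, r_a2 = 77.525184
inv(α') = inv(18.483°) + 2·(+0.196-0.227)·tan α/(63+50) = 0.01149282  ⇒  α' = 18.38844°
a' = a·cos α / cos α' = 169.9520·cos 18.483°/cos 18.38844° = 169.858521
action lengths: √(r_a1²−r_b1²) = 39.962643, √(r_a2²−r_b2²) = 30.388598
base pitch p_b = π·m·cos α = 8.962463
CR = (39.962643 + 30.388598 − 169.858521·sin 18.38844°)/8.962463 = 1.870925
contact ratio ≈ 1.8709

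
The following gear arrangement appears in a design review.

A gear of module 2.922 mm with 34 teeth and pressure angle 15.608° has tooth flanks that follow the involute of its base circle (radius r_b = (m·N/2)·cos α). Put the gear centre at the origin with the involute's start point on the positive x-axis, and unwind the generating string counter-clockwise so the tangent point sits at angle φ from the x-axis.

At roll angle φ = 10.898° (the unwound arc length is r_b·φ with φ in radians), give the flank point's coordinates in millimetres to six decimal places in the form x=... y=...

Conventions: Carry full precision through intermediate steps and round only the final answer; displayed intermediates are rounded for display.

x=48.699886 y=0.109343

single-mesh involute tooth geometry (34T wheel at module 2.922)
pitch radius r_p = m·N/2 = 2.922·34/2 = 49.674000
base radius r_b = r_p·cos α = 49.674000·cos 15.608° = 47.842272
roll angle φ = 10.898° = 0.19020598 rad
x = r_b·(cos φ + φ·sin φ) = 48.699886
y = r_b·(sin φ − φ·cos φ) = 0.109343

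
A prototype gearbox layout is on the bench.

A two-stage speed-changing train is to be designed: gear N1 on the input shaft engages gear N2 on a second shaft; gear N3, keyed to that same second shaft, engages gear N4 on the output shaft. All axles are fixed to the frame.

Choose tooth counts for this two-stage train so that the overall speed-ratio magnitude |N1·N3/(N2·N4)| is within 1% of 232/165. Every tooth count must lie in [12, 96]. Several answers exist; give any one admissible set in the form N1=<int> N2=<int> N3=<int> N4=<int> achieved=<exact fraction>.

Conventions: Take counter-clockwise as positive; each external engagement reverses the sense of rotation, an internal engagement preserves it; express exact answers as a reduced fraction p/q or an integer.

2-stage fixed-axis compound train for ratio 232/165
target = 232/165 in lowest terms: an exact hit needs N1·N3 = k·232 and N2·N4 = k·165 for one integer k, every count in [12, 96]; additionally prefer no 1:1 stage (N1 ≠ N2, N3 ≠ N4)
k = 1: no 1:1-free in-range split of k·232 and k·165 into factor pairs; take k = 2
k = 2: N1·N3 = 464 = 16·29, N2·N4 = 330 = 15·22
achieved = 16·29/(15·22) = 232/165; |achieved − target| = 0 ≤ 58/4125 ✓

N1=16 N2=15 N3=29 N4=22 achieved=232/165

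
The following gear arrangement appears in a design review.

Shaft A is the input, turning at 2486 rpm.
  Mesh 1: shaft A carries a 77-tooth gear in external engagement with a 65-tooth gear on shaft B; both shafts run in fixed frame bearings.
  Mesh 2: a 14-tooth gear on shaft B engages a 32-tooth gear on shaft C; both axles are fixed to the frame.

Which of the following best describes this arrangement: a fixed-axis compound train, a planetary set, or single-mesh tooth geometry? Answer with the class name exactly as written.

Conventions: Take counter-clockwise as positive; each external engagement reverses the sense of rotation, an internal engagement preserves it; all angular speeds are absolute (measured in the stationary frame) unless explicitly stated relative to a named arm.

recognized (3 fixed axles, 2 meshes): fixed-axis compound train
classification: fixed-axis compound train

fixed-axis compound train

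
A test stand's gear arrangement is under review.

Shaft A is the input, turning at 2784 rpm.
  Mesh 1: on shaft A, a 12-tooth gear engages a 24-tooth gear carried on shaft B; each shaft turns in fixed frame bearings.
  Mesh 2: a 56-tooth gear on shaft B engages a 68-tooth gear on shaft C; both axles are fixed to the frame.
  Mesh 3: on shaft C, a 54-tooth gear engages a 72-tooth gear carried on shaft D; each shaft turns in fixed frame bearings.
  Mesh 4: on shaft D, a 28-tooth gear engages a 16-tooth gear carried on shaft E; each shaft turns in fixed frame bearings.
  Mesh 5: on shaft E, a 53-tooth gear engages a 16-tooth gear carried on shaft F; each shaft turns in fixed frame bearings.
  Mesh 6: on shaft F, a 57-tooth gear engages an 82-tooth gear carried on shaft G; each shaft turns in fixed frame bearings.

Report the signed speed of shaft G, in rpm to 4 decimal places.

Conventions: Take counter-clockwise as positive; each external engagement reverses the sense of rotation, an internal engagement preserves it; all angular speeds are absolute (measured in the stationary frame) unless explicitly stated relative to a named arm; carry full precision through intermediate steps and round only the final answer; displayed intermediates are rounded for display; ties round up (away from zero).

recognized (7 fixed axles, 6 meshes): fixed-axis compound train
mesh 1 [12T→24T]: ω = 2784.0000×12/24 = 1392.0000 rpm, sense flips to −
mesh 2 [56T→68T]: ω = 1392.0000×56/68 = 1146.3529 rpm, sense flips to +
mesh 3 [54T→72T]: ω = 1146.3529×54/72 = 859.7647 rpm, sense flips to −
mesh 4 [28T→16T]: ω = 859.7647×28/16 = 1504.5882 rpm, sense flips to +
mesh 5 [53T→16T]: ω = 1504.5882×53/16 = 4983.9485 rpm, sense flips to −
mesh 6 [57T→82T]: ω = 4983.9485×57/82 = 3464.4520 rpm, sense flips to +
signed output speed = +3464.4520 rpm

+3464.4520 rpm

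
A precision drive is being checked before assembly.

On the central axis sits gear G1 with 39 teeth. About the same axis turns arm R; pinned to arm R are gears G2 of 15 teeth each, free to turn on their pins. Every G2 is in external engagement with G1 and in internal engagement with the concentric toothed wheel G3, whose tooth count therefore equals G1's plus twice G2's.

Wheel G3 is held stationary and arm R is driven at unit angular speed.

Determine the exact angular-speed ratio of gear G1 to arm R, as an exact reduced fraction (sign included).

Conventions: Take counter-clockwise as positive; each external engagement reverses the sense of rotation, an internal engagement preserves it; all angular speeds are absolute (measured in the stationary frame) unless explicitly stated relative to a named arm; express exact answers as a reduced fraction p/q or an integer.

36/13

planetary set (39T centre, 15T on arm, 69T internal) — Willis relation
ring teeth: 39 + 2·15 = 69
39(ω_sun−ω_arm) = −69(ω_ring−ω_arm),  ω_ring = 0, ω_arm = 1
ω_sun = 1 − (69/39)(0−1) = 36/13
ω_out/ω_in = 36/13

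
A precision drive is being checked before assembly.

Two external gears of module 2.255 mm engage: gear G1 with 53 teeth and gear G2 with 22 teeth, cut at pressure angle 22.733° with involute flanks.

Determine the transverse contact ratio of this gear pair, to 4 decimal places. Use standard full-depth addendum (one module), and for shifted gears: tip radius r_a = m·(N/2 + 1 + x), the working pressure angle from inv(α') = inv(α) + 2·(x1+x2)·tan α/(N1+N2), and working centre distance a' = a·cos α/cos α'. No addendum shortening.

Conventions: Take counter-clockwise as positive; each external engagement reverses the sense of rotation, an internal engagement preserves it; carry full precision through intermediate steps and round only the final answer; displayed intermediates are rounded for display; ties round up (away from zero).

1.5605

single-mesh involute tooth geometry (53T engaging 22T at module 2.255)
base radii: r_b1 = 55.115279, r_b2 = 22.878040
tip radii: r_a1 = 62.012500, r_a2 = 27.060000
no profile shift: α' = α, a' = a
action lengths: √(r_a1²−r_b1²) = 28.422811, √(r_a2²−r_b2²) = 14.451259
base pitch p_b = π·m·cos α = 6.533953
CR = (28.422811 + 14.451259 − 84.562500·sin 22.73300°)/6.533953 = 1.560459
contact ratio ≈ 1.5605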